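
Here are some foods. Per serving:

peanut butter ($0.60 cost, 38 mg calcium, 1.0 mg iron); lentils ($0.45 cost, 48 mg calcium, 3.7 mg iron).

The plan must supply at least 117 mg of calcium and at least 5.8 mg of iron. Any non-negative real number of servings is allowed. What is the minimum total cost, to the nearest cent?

A basic optimal solution has at most two foods positive. Try each food alone and each pair with both targets met exactly.
peanut butter only: max(117/38, 5.8/1.0) = 5.8 servings → $3.48.
lentils only: max(117/48, 5.8/3.7) = 2.438 servings → $1.10.
peanut butter + lentils with both tight: 1.668 servings and 1.117 servings → $1.50.
The minimum over all feasible corners is $1.10.

$1.10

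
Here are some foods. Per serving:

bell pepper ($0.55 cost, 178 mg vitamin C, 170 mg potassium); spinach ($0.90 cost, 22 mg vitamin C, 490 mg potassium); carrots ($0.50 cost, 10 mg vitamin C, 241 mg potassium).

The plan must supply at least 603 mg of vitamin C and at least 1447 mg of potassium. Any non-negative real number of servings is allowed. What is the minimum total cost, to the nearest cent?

For a min-cost LP with two ≥-constraints, a basic feasible solution has at most two positive variables.
bell pepper only: max(603/178, 1447/170) = 8.512 servings → $4.68.
spinach only: max(603/22, 1447/490) = 27.41 servings → $24.67.
carrots only: max(603/10, 1447/241) = 60.3 servings → $30.15.
bell pepper + spinach with both tight: 3.158 servings and 1.857 servings → $3.41.
bell pepper + carrots with both tight: 3.176 servings and 3.764 servings → $3.63.
spinach + carrots: intersection lies outside the first quadrant.
Cheapest feasible corner: $3.41.

$3.41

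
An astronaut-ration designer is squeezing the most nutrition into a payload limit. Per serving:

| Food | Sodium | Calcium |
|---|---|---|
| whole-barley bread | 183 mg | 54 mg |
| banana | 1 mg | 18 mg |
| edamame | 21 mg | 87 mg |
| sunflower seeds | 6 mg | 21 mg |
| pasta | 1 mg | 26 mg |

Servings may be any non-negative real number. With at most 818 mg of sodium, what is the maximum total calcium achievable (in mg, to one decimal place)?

21268.0 mg

Calcium per mg sodium: pasta 26, banana 18, edamame 4.143, sunflower seeds 3.5, whole-barley bread 0.2951.
With no serving limits, spend the whole sodium allowance on pasta: 818 mg / 1 mg × 26 mg = 21268.0 mg.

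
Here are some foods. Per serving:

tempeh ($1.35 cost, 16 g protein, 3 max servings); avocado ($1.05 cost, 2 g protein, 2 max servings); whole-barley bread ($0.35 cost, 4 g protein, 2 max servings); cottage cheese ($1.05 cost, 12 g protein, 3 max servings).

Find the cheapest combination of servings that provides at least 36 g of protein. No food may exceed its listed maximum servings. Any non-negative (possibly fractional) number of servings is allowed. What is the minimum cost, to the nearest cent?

Cost per g of protein: tempeh $0.0844, whole-barley bread $0.0875, cottage cheese $0.0875, avocado $0.5250.
Take 2.25 servings of tempeh: +36.0 g protein for $3.04 (total $3.04, still need 0.0 g).
Filling from the cheapest source first is optimal under one linear minimum: $3.04.

$3.04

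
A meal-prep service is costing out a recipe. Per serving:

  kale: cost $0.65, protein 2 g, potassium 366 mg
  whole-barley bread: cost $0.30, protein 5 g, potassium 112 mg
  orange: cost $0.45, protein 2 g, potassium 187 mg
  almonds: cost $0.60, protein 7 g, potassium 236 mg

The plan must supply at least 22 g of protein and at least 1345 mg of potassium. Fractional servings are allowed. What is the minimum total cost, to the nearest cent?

$2.73

Check every corner: each single food scaled to meet both minima, and each pair solved so both constraints bind.
kale only: max(22/2, 1345/366) = 11 servings → $7.15.
whole-barley bread only: max(22/5, 1345/112) = 12.01 servings → $3.60.
orange only: max(22/2, 1345/187) = 11 servings → $4.95.
almonds only: max(22/7, 1345/236) = 5.699 servings → $3.42.
kale + whole-barley bread with both tight: 2.653 servings and 3.339 servings → $2.73.
kale + orange: intersection lies outside the first quadrant.
kale + almonds with both tight: 2.021 servings and 2.566 servings → $2.85.
whole-barley bread + orange with both tight: 2.003 servings and 5.993 servings → $3.30.
whole-barley bread + almonds: intersection lies outside the first quadrant.
orange + almonds with both tight: 5.045 servings and 1.701 servings → $3.29.
Cheapest feasible corner: $2.73.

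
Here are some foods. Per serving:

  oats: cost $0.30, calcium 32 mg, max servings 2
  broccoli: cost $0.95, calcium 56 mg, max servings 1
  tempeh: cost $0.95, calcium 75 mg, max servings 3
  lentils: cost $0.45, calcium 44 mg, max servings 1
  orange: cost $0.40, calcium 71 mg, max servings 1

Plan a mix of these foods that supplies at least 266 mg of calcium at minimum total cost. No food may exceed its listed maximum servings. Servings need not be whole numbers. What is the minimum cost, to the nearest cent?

Cost per mg of calcium: orange $0.0056, oats $0.0094, lentils $0.0102, tempeh $0.0127, broccoli $0.0170.
Take 1 serving of orange: +71.0 mg calcium for $0.40 (total $0.40, still need 195.0 mg).
Take 2 servings of oats: +64.0 mg calcium for $0.60 (total $1.00, still need 131.0 mg).
Take 1 serving of lentils: +44.0 mg calcium for $0.45 (total $1.45, still need 87.0 mg).
Take 1.16 servings of tempeh: +87.0 mg calcium for $1.10 (total $2.55, still need 0.0 mg).
Filling from the cheapest source first is optimal under one linear minimum: $2.55.

$2.55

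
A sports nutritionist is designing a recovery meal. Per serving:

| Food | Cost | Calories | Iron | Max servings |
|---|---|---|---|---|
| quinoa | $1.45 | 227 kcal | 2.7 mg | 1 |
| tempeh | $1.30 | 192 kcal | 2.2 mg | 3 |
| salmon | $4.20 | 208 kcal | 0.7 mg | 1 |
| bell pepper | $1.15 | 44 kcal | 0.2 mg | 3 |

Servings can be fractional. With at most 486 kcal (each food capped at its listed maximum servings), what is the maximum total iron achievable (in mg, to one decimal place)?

5.7 mg

Iron per kcal: quinoa 0.01189, tempeh 0.01146, bell pepper 0.004545, salmon 0.003365.
Take 1 serving of quinoa: uses 227 kcal, +2.7 mg iron (running total 2.7 mg).
Take 1.349 servings of tempeh: uses 259 kcal, +3.0 mg iron (running total 5.7 mg).
Filling greedily by iron-per-kcal is optimal for one linear limit, giving 5.7 mg.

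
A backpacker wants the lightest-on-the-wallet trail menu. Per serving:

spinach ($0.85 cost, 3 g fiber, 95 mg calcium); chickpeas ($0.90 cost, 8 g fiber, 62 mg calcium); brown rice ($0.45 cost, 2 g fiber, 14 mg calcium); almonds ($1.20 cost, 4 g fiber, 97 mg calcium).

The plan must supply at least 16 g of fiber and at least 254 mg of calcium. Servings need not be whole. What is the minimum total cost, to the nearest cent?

$2.73

Check every corner: each single food scaled to meet both minima, and each pair solved so both constraints bind.
spinach only: max(16/3, 254/95) = 5.333 servings → $4.53.
chickpeas only: max(16/8, 254/62) = 4.097 servings → $3.69.
brown rice only: max(16/2, 254/14) = 18.14 servings → $8.16.
almonds only: max(16/4, 254/97) = 4 servings → $4.80.
spinach + chickpeas with both tight: 1.812 servings and 1.321 servings → $2.73.
spinach + brown rice with both tight: 1.919 servings and 5.122 servings → $3.94.
spinach + almonds with both targets exact would need a negative amount; discard.
chickpeas + brown rice with both targets exact would need a negative amount; discard.
chickpeas + almonds with both tight: 1.015 servings and 1.97 servings → $3.28.
brown rice + almonds with both tight: 3.884 servings and 2.058 servings → $4.22.
The minimum over all feasible corners is $2.73.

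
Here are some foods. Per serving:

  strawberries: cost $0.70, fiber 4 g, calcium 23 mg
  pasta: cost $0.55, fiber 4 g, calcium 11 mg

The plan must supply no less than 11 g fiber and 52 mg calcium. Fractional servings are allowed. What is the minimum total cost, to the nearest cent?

strawberries only: max(11/4, 52/23) = 2.75 servings → $1.93.
pasta only: max(11/4, 52/11) = 4.727 servings → $2.60.
strawberries + pasta with both tight: 1.812 servings and 0.9375 servings → $1.78.
So the least-cost plan costs $1.78.

$1.78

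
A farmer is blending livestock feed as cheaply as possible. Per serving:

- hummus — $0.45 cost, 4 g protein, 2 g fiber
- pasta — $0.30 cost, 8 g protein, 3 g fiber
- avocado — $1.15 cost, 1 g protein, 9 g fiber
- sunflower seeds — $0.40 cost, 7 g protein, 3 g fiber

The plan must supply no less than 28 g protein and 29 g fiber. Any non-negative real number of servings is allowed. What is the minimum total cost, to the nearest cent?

$2.90

A basic optimal solution has at most two foods positive. Try each food alone and each pair with both targets met exactly.
hummus only: max(28/4, 29/2) = 14.5 servings → $6.53.
pasta only: max(28/8, 29/3) = 9.667 servings → $2.90.
avocado only: max(28/1, 29/9) = 28 servings → $32.20.
sunflower seeds only: max(28/7, 29/3) = 9.667 servings → $3.87.
hummus + pasta: the both-tight solution has a negative serving — not a feasible corner.
hummus + avocado with both tight: 6.559 servings and 1.765 servings → $4.98.
hummus + sunflower seeds with both targets exact would need a negative amount; discard.
pasta + avocado with both tight: 3.232 servings and 2.145 servings → $3.44.
pasta + sunflower seeds: intersection lies outside the first quadrant.
avocado + sunflower seeds with both tight: 1.983 servings and 3.717 servings → $3.77.
Cheapest feasible corner: $2.90.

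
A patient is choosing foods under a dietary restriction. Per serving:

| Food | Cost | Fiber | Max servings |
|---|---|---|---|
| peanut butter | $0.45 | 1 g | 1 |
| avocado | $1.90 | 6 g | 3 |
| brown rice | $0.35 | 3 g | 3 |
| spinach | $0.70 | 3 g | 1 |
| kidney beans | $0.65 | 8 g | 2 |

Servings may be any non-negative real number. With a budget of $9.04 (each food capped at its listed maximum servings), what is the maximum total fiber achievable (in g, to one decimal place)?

46.6 g

Fiber per dollar: kidney beans 12.31, brown rice 8.571, spinach 4.286, avocado 3.158, peanut butter 2.222.
Take 2 servings of kidney beans: spends $1.30, +16.0 g fiber (running total 16.0 g).
Take 3 servings of brown rice: spends $1.05, +9.0 g fiber (running total 25.0 g).
Take 1 serving of spinach: spends $0.70, +3.0 g fiber (running total 28.0 g).
Take 3 servings of avocado: spends $5.70, +18.0 g fiber (running total 46.0 g).
Take 0.6444 servings of peanut butter: spends $0.29, +0.6 g fiber (running total 46.6 g).
Filling greedily by fiber-per-dollar is optimal for one linear limit, giving 46.6 g.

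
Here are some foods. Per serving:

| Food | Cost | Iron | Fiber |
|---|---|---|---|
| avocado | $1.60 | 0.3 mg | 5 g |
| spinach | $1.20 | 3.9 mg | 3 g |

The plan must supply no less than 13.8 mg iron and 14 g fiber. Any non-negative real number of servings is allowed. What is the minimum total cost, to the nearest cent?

Two binding constraints pin down two serving amounts, so the optimal mix uses at most two foods. The candidates are each food alone (scaled to the tighter of iron/fiber) and each pair with both constraints tight.
avocado only: max(13.8/0.3, 14/5) = 46 servings → $73.60.
spinach only: max(13.8/3.9, 14/3) = 4.667 servings → $5.60.
avocado + spinach with both tight: 0.7097 servings and 3.484 servings → $5.32.
The minimum over all feasible corners is $5.32.

$5.32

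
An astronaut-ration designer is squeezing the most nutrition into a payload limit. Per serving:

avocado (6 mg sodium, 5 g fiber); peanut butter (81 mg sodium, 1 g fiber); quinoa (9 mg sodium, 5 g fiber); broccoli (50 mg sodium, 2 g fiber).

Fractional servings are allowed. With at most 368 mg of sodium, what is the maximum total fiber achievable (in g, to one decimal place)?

306.7 g

Fiber per mg sodium: avocado 0.8333, quinoa 0.5556, broccoli 0.04, peanut butter 0.01235.
With no serving limits, spend the whole sodium allowance on avocado: 368 mg / 6 mg × 5 g = 306.7 g.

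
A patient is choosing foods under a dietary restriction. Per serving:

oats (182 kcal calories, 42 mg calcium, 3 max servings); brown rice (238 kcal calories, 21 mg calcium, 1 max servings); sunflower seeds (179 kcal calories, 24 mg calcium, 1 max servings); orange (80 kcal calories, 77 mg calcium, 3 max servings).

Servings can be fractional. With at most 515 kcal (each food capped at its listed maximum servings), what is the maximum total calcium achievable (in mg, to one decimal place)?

Calcium per kcal: orange 0.9625, oats 0.2308, sunflower seeds 0.1341, brown rice 0.08824.
Take 3 servings of orange: uses 240 kcal, +231.0 mg calcium (running total 231.0 mg).
Take 1.511 servings of oats: uses 275 kcal, +63.5 mg calcium (running total 294.5 mg).
Filling greedily by calcium-per-kcal is optimal for one linear limit, giving 294.5 mg.

294.5 mg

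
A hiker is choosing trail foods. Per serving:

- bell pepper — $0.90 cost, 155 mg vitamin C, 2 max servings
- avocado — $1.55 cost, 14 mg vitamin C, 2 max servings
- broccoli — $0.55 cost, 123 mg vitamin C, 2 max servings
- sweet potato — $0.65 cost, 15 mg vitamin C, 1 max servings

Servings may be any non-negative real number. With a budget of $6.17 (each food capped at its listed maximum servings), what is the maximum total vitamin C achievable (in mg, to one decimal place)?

Vitamin C per dollar: broccoli 223.6, bell pepper 172.2, sweet potato 23.08, avocado 9.032.
Take 2 servings of broccoli: spends $1.10, +246.0 mg vitamin C (running total 246.0 mg).
Take 2 servings of bell pepper: spends $1.80, +310.0 mg vitamin C (running total 556.0 mg).
Take 1 serving of sweet potato: spends $0.65, +15.0 mg vitamin C (running total 571.0 mg).
Take 1.69 servings of avocado: spends $2.62, +23.7 mg vitamin C (running total 594.7 mg).
Filling greedily by vitamin C-per-dollar is optimal for one linear limit, giving 594.7 mg.

594.7 mg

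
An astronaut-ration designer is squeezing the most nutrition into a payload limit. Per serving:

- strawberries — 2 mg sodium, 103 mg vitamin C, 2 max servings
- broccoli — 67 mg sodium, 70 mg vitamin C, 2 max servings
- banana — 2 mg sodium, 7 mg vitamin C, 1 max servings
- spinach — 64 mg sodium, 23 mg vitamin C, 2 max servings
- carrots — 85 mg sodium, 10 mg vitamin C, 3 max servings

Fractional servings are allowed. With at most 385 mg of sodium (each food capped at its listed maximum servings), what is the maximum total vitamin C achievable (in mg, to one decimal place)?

Vitamin C per mg sodium: strawberries 51.5, banana 3.5, broccoli 1.045, spinach 0.3594, carrots 0.1176.
Take 2 servings of strawberries: uses 4 mg sodium, +206.0 mg vitamin C (running total 206.0 mg).
Take 1 serving of banana: uses 2 mg sodium, +7.0 mg vitamin C (running total 213.0 mg).
Take 2 servings of broccoli: uses 134 mg sodium, +140.0 mg vitamin C (running total 353.0 mg).
Take 2 servings of spinach: uses 128 mg sodium, +46.0 mg vitamin C (running total 399.0 mg).
Take 1.376 servings of carrots: uses 117 mg sodium, +13.8 mg vitamin C (running total 412.8 mg).
Greedy by best ratio exhausts the sodium allowance optimally: 412.8 mg.

412.8 mg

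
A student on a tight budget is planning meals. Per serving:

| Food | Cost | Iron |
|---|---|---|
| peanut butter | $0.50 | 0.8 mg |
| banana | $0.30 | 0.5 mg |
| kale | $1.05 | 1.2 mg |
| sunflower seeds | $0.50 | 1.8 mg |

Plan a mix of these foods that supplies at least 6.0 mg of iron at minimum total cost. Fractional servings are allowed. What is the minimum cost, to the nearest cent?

Cost per mg of iron: sunflower seeds $0.2778, banana $0.6000, peanut butter $0.6250, kale $0.8750.
With no serving limits, use only sunflower seeds: 6.0 mg / 1.8 mg = 3.333 servings × $0.50 = $1.67.

$1.67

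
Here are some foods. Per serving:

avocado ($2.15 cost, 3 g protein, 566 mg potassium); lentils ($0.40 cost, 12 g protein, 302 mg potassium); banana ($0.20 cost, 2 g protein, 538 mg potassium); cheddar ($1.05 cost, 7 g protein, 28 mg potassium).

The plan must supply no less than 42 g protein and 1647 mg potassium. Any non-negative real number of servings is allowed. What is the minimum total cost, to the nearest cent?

$1.56

Two binding constraints pin down two serving amounts, so the optimal mix uses at most two foods. The candidates are each food alone (scaled to the tighter of protein/potassium) and each pair with both constraints tight.
avocado only: max(42/3, 1647/566) = 14 servings → $30.10.
lentils only: max(42/12, 1647/302) = 5.454 servings → $2.18.
banana only: max(42/2, 1647/538) = 21 servings → $4.20.
cheddar only: max(42/7, 1647/28) = 58.82 servings → $61.76.
avocado + lentils with both tight: 1.203 servings and 3.199 servings → $3.87.
avocado + banana: intersection lies outside the first quadrant.
avocado + cheddar with both tight: 2.67 servings and 4.856 servings → $10.84.
lentils + banana with both tight: 3.298 servings and 1.21 servings → $1.56.
lentils + cheddar: intersection lies outside the first quadrant.
banana + cheddar with both tight: 2.791 servings and 5.203 servings → $6.02.
The minimum over all feasible corners is $1.56.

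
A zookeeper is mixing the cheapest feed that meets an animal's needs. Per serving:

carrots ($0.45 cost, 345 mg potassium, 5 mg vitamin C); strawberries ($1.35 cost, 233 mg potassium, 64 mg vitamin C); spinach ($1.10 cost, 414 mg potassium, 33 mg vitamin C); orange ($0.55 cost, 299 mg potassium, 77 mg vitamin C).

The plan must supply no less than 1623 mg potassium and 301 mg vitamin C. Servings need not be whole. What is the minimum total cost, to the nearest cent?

$2.73

Two binding constraints pin down two serving amounts, so the optimal mix uses at most two foods. The candidates are each food alone (scaled to the tighter of potassium/vitamin C) and each pair with both constraints tight.
carrots only: max(1623/345, 301/5) = 60.2 servings → $27.09.
strawberries only: max(1623/233, 301/64) = 6.966 servings → $9.40.
spinach only: max(1623/414, 301/33) = 9.121 servings → $10.03.
orange only: max(1623/299, 301/77) = 5.428 servings → $2.99.
carrots + strawberries with both tight: 1.613 servings and 4.577 servings → $6.90.
carrots + spinach: the both-tight solution has a negative serving — not a feasible corner.
carrots + orange with both tight: 1.395 servings and 3.819 servings → $2.73.
strawberries + spinach with both tight: 3.778 servings and 1.794 servings → $7.07.
strawberries + orange: the both-tight solution has a negative serving — not a feasible corner.
spinach + orange with both tight: 1.589 servings and 3.228 servings → $3.52.
The minimum over all feasible corners is $2.73.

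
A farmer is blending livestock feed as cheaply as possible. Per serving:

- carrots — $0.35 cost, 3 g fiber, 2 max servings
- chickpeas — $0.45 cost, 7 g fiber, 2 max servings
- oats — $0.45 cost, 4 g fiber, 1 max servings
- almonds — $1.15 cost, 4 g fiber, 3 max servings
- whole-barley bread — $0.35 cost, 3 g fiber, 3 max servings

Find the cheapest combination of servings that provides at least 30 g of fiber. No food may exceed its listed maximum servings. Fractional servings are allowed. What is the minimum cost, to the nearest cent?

Cost per g of fiber: chickpeas $0.0643, oats $0.1125, carrots $0.1167, whole-barley bread $0.1167, almonds $0.2875.
Take 2 servings of chickpeas: +14.0 g fiber for $0.90 (total $0.90, still need 16.0 g).
Take 1 serving of oats: +4.0 g fiber for $0.45 (total $1.35, still need 12.0 g).
Take 2 servings of carrots: +6.0 g fiber for $0.70 (total $2.05, still need 6.0 g).
Take 2 servings of whole-barley bread: +6.0 g fiber for $0.70 (total $2.75, still need 0.0 g).
Filling from the cheapest source first is optimal under one linear minimum: $2.75.

$2.75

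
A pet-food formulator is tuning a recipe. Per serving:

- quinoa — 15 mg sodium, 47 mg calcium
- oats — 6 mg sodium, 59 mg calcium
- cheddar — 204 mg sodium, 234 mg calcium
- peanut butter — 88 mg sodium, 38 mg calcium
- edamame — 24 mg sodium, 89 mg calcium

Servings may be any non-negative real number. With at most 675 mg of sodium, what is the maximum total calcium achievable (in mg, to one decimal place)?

6637.5 mg

Calcium per mg sodium: oats 9.833, edamame 3.708, quinoa 3.133, cheddar 1.147, peanut butter 0.4318.
With no serving limits, spend the whole sodium allowance on oats: 675 mg / 6 mg × 59 mg = 6637.5 mg.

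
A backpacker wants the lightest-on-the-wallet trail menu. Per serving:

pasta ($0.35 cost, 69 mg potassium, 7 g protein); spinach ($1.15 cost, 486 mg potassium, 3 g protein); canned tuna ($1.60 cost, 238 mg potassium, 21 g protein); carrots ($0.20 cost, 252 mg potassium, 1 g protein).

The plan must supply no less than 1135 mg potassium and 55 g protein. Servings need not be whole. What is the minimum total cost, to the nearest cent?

With two linear requirements the optimum uses one or two foods; enumerate the corners.
pasta only: max(1135/69, 55/7) = 16.45 servings → $5.76.
spinach only: max(1135/486, 55/3) = 18.33 servings → $21.08.
canned tuna only: max(1135/238, 55/21) = 4.769 servings → $7.63.
carrots only: max(1135/252, 55/1) = 55 servings → $11.00.
pasta + spinach with both tight: 7.3 servings and 1.299 servings → $4.05.
pasta + canned tuna with both targets exact would need a negative amount; discard.
pasta + carrots with both tight: 7.507 servings and 2.448 servings → $3.12.
spinach + canned tuna with both tight: 1.132 servings and 2.457 servings → $5.23.
spinach + carrots with both targets exact would need a negative amount; discard.
canned tuna + carrots with both tight: 2.518 servings and 2.126 servings → $4.45.
The minimum over all feasible corners is $3.12.

$3.12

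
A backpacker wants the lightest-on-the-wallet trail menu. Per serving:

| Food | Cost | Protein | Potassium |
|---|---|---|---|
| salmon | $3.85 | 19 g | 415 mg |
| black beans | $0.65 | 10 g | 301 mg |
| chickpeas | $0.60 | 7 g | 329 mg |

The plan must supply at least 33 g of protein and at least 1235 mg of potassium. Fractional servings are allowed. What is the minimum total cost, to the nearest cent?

$2.44

salmon only: max(33/19, 1235/415) = 2.976 servings → $11.46.
black beans only: max(33/10, 1235/301) = 4.103 servings → $2.67.
chickpeas only: max(33/7, 1235/329) = 4.714 servings → $2.83.
salmon + black beans with both targets exact would need a negative amount; discard.
salmon + chickpeas with both tight: 0.6611 servings and 2.92 servings → $4.30.
black beans + chickpeas with both tight: 1.87 servings and 2.043 servings → $2.44.
The minimum over all feasible corners is $2.44.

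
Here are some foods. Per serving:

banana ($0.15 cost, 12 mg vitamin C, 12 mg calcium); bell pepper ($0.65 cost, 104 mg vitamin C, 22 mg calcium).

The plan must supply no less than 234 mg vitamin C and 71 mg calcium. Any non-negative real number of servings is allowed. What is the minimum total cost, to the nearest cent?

At the optimum either one food covers both requirements or two foods hit both targets exactly; no other combination can be cheaper.
banana only: max(234/12, 71/12) = 19.5 servings → $2.92.
bell pepper only: max(234/104, 71/22) = 3.227 servings → $2.10.
banana + bell pepper with both tight: 2.272 servings and 1.988 servings → $1.63.
So the least-cost plan costs $1.63.

$1.63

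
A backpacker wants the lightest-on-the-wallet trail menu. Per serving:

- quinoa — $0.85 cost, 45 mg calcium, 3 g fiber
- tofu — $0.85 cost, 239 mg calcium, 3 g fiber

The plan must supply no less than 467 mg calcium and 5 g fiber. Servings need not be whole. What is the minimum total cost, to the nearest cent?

quinoa only: max(467/45, 5/3) = 10.38 servings → $8.82.
tofu only: max(467/239, 5/3) = 1.954 servings → $1.66.
quinoa + tofu: the both-tight solution has a negative serving — not a feasible corner.
The minimum over all feasible corners is $1.66.

$1.66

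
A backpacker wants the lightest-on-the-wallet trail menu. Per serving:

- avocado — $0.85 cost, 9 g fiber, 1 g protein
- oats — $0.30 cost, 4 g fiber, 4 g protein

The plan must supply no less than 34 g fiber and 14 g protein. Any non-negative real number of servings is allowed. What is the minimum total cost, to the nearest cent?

With two linear requirements the optimum uses one or two foods; enumerate the corners.
avocado only: max(34/9, 14/1) = 14 servings → $11.90.
oats only: max(34/4, 14/4) = 8.5 servings → $2.55.
avocado + oats with both tight: 2.5 servings and 2.875 servings → $2.99.
So the least-cost plan costs $2.55.

$2.55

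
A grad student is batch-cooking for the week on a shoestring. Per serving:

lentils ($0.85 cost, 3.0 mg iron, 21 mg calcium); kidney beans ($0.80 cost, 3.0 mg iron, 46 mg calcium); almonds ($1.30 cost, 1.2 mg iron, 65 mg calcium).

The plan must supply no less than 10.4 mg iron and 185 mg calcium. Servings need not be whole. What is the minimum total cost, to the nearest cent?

Minimising a linear cost over {iron ≥ 10.4, calcium ≥ 185, servings ≥ 0} — the optimum is at a vertex, using one or two foods.
lentils only: max(10.4/3.0, 185/21) = 8.81 servings → $7.49.
kidney beans only: max(10.4/3.0, 185/46) = 4.022 servings → $3.22.
almonds only: max(10.4/1.2, 185/65) = 8.667 servings → $11.27.
lentils + kidney beans with both targets exact would need a negative amount; discard.
lentils + almonds with both tight: 2.674 servings and 1.982 servings → $4.85.
kidney beans + almonds with both tight: 3.247 servings and 0.5479 servings → $3.31.
So the least-cost plan costs $3.22.

$3.22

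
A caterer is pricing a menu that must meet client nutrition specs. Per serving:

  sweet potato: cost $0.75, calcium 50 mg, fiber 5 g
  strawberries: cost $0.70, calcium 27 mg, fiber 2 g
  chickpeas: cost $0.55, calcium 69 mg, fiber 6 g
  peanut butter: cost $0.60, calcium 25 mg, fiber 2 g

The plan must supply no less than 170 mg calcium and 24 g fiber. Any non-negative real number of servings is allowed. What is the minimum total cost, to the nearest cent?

$2.20

Compare the cost at each extreme point of the feasible region.
sweet potato only: max(170/50, 24/5) = 4.8 servings → $3.60.
strawberries only: max(170/27, 24/2) = 12 servings → $8.40.
chickpeas only: max(170/69, 24/6) = 4 servings → $2.20.
peanut butter only: max(170/25, 24/2) = 12 servings → $7.20.
sweet potato + strawberries: intersection lies outside the first quadrant.
sweet potato + chickpeas: intersection lies outside the first quadrant.
sweet potato + peanut butter with both targets exact would need a negative amount; discard.
strawberries + chickpeas: the both-tight solution has a negative serving — not a feasible corner.
strawberries + peanut butter: the both-tight solution has a negative serving — not a feasible corner.
chickpeas + peanut butter: the both-tight solution has a negative serving — not a feasible corner.
Cheapest feasible corner: $2.20.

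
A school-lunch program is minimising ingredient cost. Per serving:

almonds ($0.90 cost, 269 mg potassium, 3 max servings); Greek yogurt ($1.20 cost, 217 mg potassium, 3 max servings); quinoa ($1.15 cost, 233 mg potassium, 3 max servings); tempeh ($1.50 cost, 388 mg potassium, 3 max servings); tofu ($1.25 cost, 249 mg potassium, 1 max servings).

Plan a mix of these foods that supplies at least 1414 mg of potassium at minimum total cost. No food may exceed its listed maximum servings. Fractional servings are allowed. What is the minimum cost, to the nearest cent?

Cost per mg of potassium: almonds $0.0033, tempeh $0.0039, quinoa $0.0049, tofu $0.0050, Greek yogurt $0.0055.
Take 3 servings of almonds: +807.0 mg potassium for $2.70 (total $2.70, still need 607.0 mg).
Take 1.564 servings of tempeh: +607.0 mg potassium for $2.35 (total $5.05, still need 0.0 mg).
Filling from the cheapest source first is optimal under one linear minimum: $5.05.

$5.05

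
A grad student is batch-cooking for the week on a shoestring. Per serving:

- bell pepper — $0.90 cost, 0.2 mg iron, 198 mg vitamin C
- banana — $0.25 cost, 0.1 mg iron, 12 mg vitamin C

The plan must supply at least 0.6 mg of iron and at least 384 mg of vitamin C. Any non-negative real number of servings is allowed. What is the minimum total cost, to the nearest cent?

Two binding constraints pin down two serving amounts, so the optimal mix uses at most two foods. The candidates are each food alone (scaled to the tighter of iron/vitamin C) and each pair with both constraints tight.
bell pepper only: max(0.6/0.2, 384/198) = 3 servings → $2.70.
banana only: max(0.6/0.1, 384/12) = 32 servings → $8.00.
bell pepper + banana with both tight: 1.793 servings and 2.414 servings → $2.22.
The minimum over all feasible corners is $2.22.

$2.22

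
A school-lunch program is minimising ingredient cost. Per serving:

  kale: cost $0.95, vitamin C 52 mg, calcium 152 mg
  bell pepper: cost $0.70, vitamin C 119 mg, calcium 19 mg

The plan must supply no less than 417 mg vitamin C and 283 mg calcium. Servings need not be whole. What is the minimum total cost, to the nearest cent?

$3.42

kale only: max(417/52, 283/152) = 8.019 servings → $7.62.
bell pepper only: max(417/119, 283/19) = 14.89 servings → $10.43.
kale + bell pepper with both tight: 1.506 servings and 2.846 servings → $3.42.
Cheapest feasible corner: $3.42.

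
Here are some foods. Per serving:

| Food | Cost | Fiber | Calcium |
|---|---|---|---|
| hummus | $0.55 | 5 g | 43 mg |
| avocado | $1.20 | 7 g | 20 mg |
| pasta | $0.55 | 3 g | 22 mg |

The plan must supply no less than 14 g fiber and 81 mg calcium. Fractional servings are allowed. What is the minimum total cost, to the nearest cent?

Compare the cost at each extreme point of the feasible region.
hummus only: max(14/5, 81/43) = 2.8 servings → $1.54.
avocado only: max(14/7, 81/20) = 4.05 servings → $4.86.
pasta only: max(14/3, 81/22) = 4.667 servings → $2.57.
hummus + avocado with both tight: 1.428 servings and 0.9801 servings → $1.96.
hummus + pasta: the both-tight solution has a negative serving — not a feasible corner.
avocado + pasta with both tight: 0.6915 servings and 3.053 servings → $2.51.
Cheapest feasible corner: $1.54.

$1.54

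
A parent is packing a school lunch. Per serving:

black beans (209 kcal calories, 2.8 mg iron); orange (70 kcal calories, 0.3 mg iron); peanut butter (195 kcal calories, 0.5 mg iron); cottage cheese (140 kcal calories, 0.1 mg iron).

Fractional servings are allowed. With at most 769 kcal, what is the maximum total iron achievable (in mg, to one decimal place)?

10.3 mg

Iron per kcal: black beans 0.0134, orange 0.004286, peanut butter 0.002564, cottage cheese 0.0007143.
With no serving limits, spend the whole calories allowance on black beans: 769 kcal / 209 kcal × 2.8 mg = 10.3 mg.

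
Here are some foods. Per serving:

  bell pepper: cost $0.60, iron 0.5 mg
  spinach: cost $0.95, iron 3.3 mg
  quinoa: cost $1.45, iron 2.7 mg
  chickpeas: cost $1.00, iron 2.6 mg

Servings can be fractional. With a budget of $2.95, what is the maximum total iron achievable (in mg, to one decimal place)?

10.2 mg

Iron per dollar: spinach 3.474, chickpeas 2.6, quinoa 1.862, bell pepper 0.8333.
With no serving limits, spend the whole cost allowance on spinach: $2.95 / $0.95 × 3.3 mg = 10.2 mg.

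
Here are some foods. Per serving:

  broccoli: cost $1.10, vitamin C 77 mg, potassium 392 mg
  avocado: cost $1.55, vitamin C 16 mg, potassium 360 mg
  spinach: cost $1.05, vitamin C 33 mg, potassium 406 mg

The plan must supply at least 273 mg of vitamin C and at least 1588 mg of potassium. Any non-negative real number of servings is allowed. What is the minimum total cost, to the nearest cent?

Check every corner: each single food scaled to meet both minima, and each pair solved so both constraints bind.
broccoli only: max(273/77, 1588/392) = 4.051 servings → $4.46.
avocado only: max(273/16, 1588/360) = 17.06 servings → $26.45.
spinach only: max(273/33, 1588/406) = 8.273 servings → $8.69.
broccoli + avocado with both tight: 3.398 servings and 0.7115 servings → $4.84.
broccoli + spinach with both tight: 3.189 servings and 0.8327 servings → $4.38.
avocado + spinach: the both-tight solution has a negative serving — not a feasible corner.
Cheapest feasible corner: $4.38.

$4.38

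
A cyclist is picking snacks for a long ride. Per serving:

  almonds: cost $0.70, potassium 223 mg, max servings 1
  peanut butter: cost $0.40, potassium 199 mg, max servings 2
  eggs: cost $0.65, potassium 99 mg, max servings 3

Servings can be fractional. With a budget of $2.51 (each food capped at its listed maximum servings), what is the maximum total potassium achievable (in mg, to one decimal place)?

Potassium per dollar: peanut butter 497.5, almonds 318.6, eggs 152.3.
Take 2 servings of peanut butter: spends $0.80, +398.0 mg potassium (running total 398.0 mg).
Take 1 serving of almonds: spends $0.70, +223.0 mg potassium (running total 621.0 mg).
Take 1.554 servings of eggs: spends $1.01, +153.8 mg potassium (running total 774.8 mg).
Greedy by best ratio exhausts the cost allowance optimally: 774.8 mg.

774.8 mg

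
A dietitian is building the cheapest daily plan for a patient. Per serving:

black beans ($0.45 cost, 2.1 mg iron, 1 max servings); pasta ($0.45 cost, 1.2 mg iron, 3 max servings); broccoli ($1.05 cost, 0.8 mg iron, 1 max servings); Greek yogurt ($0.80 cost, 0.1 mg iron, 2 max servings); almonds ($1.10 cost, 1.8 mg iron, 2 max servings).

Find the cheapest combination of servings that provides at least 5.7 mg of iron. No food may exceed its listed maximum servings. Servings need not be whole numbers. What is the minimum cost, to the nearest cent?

Cost per mg of iron: black beans $0.2143, pasta $0.3750, almonds $0.6111, broccoli $1.3125, Greek yogurt $8.0000.
Take 1 serving of black beans: +2.1 mg iron for $0.45 (total $0.45, still need 3.6 mg).
Take 3 servings of pasta: +3.6 mg iron for $1.35 (total $1.80, still need 0.0 mg).
Filling from the cheapest source first is optimal under one linear minimum: $1.80.

$1.80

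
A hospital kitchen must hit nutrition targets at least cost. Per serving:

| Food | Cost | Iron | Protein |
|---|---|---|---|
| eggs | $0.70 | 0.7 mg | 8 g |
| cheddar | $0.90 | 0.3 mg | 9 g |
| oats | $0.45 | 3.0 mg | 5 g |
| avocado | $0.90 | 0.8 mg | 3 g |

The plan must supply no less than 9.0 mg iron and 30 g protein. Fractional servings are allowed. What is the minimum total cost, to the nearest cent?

eggs only: max(9.0/0.7, 30/8) = 12.86 servings → $9.00.
cheddar only: max(9.0/0.3, 30/9) = 30 servings → $27.00.
oats only: max(9.0/3.0, 30/5) = 6 servings → $2.70.
avocado only: max(9.0/0.8, 30/3) = 11.25 servings → $10.12.
eggs + cheddar: intersection lies outside the first quadrant.
eggs + oats with both tight: 2.195 servings and 2.488 servings → $2.66.
eggs + avocado: intersection lies outside the first quadrant.
cheddar + oats with both tight: 1.765 servings and 2.824 servings → $2.86.
cheddar + avocado with both targets exact would need a negative amount; discard.
oats + avocado with both tight: 0.6 servings and 9 servings → $8.37.
So the least-cost plan costs $2.66.

$2.66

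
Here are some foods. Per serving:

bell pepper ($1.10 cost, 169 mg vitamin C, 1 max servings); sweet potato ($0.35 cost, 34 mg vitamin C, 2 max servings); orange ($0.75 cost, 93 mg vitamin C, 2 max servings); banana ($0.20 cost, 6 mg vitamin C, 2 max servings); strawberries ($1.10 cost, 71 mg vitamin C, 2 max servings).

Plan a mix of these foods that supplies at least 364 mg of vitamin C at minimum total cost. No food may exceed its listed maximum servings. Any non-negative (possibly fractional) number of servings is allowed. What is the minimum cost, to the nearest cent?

Cost per mg of vitamin C: bell pepper $0.0065, orange $0.0081, sweet potato $0.0103, strawberries $0.0155, banana $0.0333.
Take 1 serving of bell pepper: +169.0 mg vitamin C for $1.10 (total $1.10, still need 195.0 mg).
Take 2 servings of orange: +186.0 mg vitamin C for $1.50 (total $2.60, still need 9.0 mg).
Take 0.2647 servings of sweet potato: +9.0 mg vitamin C for $0.09 (total $2.69, still need 0.0 mg).
Filling from the cheapest source first is optimal under one linear minimum: $2.69.

$2.69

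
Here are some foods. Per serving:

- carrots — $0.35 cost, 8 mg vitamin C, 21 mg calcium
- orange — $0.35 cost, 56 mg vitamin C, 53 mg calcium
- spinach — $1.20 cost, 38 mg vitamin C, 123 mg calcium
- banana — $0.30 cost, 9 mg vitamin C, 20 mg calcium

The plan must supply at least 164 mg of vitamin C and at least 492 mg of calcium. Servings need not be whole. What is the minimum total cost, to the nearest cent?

Compare the cost at each extreme point of the feasible region.
carrots only: max(164/8, 492/21) = 23.43 servings → $8.20.
orange only: max(164/56, 492/53) = 9.283 servings → $3.25.
spinach only: max(164/38, 492/123) = 4.316 servings → $5.18.
banana only: max(164/9, 492/20) = 24.6 servings → $7.38.
carrots + orange: intersection lies outside the first quadrant.
carrots + spinach with both tight: 7.935 servings and 2.645 servings → $5.95.
carrots + banana: the both-tight solution has a negative serving — not a feasible corner.
orange + spinach with both tight: 0.3028 servings and 3.87 servings → $4.75.
orange + banana: the both-tight solution has a negative serving — not a feasible corner.
spinach + banana with both tight: 3.308 servings and 4.254 servings → $5.25.
So the least-cost plan costs $3.25.

$3.25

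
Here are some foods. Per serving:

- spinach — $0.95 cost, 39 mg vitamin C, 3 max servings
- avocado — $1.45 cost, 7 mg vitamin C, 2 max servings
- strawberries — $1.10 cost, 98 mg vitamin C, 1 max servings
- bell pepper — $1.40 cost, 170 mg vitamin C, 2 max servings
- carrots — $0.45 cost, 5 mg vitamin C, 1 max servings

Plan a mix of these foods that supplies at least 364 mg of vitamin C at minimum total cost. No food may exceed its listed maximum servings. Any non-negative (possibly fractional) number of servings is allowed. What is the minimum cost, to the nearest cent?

Cost per mg of vitamin C: bell pepper $0.0082, strawberries $0.0112, spinach $0.0244, carrots $0.0900, avocado $0.2071.
Take 2 servings of bell pepper: +340.0 mg vitamin C for $2.80 (total $2.80, still need 24.0 mg).
Take 0.2449 servings of strawberries: +24.0 mg vitamin C for $0.27 (total $3.07, still need 0.0 mg).
Filling from the cheapest source first is optimal under one linear minimum: $3.07.

$3.07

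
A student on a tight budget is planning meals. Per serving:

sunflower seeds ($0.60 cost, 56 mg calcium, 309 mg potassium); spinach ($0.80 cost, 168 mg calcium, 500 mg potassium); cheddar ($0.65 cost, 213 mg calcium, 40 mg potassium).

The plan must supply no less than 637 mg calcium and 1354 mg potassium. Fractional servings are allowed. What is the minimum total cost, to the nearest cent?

The cheapest plan sits at a corner of the feasible region — with two constraints it uses at most two foods.
sunflower seeds only: max(637/56, 1354/309) = 11.38 servings → $6.83.
spinach only: max(637/168, 1354/500) = 3.792 servings → $3.03.
cheddar only: max(637/213, 1354/40) = 33.85 servings → $22.00.
sunflower seeds + spinach: intersection lies outside the first quadrant.
sunflower seeds + cheddar with both tight: 4.135 servings and 1.903 servings → $3.72.
spinach + cheddar with both tight: 2.635 servings and 0.9123 servings → $2.70.
The minimum over all feasible corners is $2.70.

$2.70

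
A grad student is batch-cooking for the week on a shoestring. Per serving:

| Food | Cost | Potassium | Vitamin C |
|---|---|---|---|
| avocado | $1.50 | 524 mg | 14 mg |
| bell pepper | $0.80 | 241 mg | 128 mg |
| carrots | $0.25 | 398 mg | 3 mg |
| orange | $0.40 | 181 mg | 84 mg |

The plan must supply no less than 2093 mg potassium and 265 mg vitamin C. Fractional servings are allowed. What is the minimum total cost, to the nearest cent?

An LP optimum is at a vertex; with two nutrient constraints at most two foods are used. Check each candidate.
avocado only: max(2093/524, 265/14) = 18.93 servings → $28.39.
bell pepper only: max(2093/241, 265/128) = 8.685 servings → $6.95.
carrots only: max(2093/398, 265/3) = 88.33 servings → $22.08.
orange only: max(2093/181, 265/84) = 11.56 servings → $4.63.
avocado + bell pepper with both tight: 3.203 servings and 1.72 servings → $6.18.
avocado + carrots: intersection lies outside the first quadrant.
avocado + orange with both tight: 3.082 servings and 2.641 servings → $5.68.
bell pepper + carrots with both tight: 1.975 servings and 4.063 servings → $2.60.
bell pepper + orange with both targets exact would need a negative amount; discard.
carrots + orange with both tight: 3.887 servings and 3.016 servings → $2.18.
So the least-cost plan costs $2.18.

$2.18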